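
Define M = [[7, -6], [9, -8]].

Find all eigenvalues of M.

-2, 1

det(M - tI) = (7 - t)(-8 - t) - (-6)·(9) = t^2 + t - 2.
This factors as (t + 2)·(t - 1) = 0.
Eigenvalues: -2, 1.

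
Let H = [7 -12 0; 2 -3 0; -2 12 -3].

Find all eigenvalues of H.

-3, 1, 3

Set up det(tI - H) = 0.
Expanding along the first row, p(t) = t^3 - t^2 - 9t + 9.
Since p(3) = 0, t = 3 is a root.
Factor out (t - 3): p(t) = (t - 3)·(t^2 + 2t - 3).
The quadratic factors as (t + 3)·(t - 1).
Eigenvalues: -3, 1, 3.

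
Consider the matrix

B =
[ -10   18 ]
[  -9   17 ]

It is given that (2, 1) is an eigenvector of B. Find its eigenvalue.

Compute Bv: B·(2, 1) = (-2, -1).
Since Bv = λv, compare component 1: -2 = λ·2, so λ = -1.

-1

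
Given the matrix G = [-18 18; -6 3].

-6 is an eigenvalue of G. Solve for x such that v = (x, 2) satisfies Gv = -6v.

We need (G + 6I)v = 0.
G + 6I = [[-12, 18], [-6, 9]].
Row 1: (-12)·x + (18)·2 = 0
Row 2: (-6)·x + (9)·2 = 0
Solving gives x = 3.
Check: G·(3, 2) = (-18, -12) = -6·(3, 2).

3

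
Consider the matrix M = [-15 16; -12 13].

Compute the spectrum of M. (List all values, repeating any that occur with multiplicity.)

det(M - μI) = (-15 - μ)(13 - μ) - (16)·(-12) = μ^2 + 2μ - 3.
This factors as (μ + 3)·(μ - 1) = 0.
Eigenvalues: -3, 1.

-3, 1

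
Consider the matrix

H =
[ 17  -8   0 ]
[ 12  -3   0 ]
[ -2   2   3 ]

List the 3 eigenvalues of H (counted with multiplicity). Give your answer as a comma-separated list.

The characteristic polynomial is p(λ) = det(λI - H).
Cofactor expansion gives p(λ) = λ^3 - 17λ^2 + 87λ - 135.
Try λ = 3: p(3) = 0, so 3 is a root.
Factor out (λ - 3): p(λ) = (λ - 3)·(λ^2 - 14λ + 45).
The quadratic factors as (λ - 5)·(λ - 9).
Eigenvalues: 3, 5, 9.

3, 5, 9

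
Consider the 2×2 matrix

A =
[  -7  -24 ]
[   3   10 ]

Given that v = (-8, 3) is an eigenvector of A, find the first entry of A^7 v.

-1024

First find the eigenvalue: Av = (-16, 6) = 2·(-8, 3), so λ = 2.
Then A^7 v = λ^7·v = 2^7·(-8, 3) = 128·(-8, 3) = (-1024, 384).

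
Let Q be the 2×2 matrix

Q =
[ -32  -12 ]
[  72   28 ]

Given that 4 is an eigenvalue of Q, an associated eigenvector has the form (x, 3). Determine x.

We need (Q - 4I)v = 0.
Q - 4I = [[-36, -12], [72, 24]].
Row 1: (-36)·x + (-12)·3 = 0
Row 2: (72)·x + (24)·3 = 0
Solving gives x = -1.
Check: Q·(-1, 3) = (-4, 12) = 4·(-1, 3).

-1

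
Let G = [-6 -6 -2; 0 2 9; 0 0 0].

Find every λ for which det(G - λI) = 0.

G is upper triangular, so its eigenvalues are the diagonal entries.
Diagonal: -6, 2, 0.

-6, 0, 2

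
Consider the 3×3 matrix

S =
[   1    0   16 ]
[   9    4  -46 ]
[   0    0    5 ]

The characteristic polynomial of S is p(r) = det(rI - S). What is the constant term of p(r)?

-20

p(r) = r^3 - 10r^2 + 29r - 20.
The constant term is -20.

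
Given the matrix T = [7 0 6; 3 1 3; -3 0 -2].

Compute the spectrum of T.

The characteristic polynomial is p(r) = det(rI - T).
Expanding the 3×3 determinant: p(r) = r^3 - 6r^2 + 9r - 4.
Try r = 4: p(4) = 0, so 4 is a root.
Dividing by (r - 4) leaves r^2 - 2r + 1.
The quadratic factor is (r - 1)^2.
Eigenvalues: 1, 1, 4.

1, 1, 4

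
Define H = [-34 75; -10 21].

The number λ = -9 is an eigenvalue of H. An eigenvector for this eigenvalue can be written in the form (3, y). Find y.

We need (H + 9I)v = 0.
H + 9I = [[-25, 75], [-10, 30]].
Row 1: (-25)·3 + (75)·y = 0
Row 2: (-10)·3 + (30)·y = 0
Solving gives y = 1.
Check: H·(3, 1) = (-27, -9) = -9·(3, 1).

1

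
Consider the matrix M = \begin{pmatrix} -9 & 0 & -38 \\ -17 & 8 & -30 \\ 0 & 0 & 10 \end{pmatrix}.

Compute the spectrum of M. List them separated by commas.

-9, 8, 10

Set up det(λI - M) = 0.
Expanding along the first row, p(λ) = λ^3 - 9λ^2 - 82λ + 720.
Rational-root test: λ = 8 gives p(8) = 0.
Factor out (λ - 8): p(λ) = (λ - 8)·(λ^2 - λ - 90).
The quadratic factors as (λ + 9)·(λ - 10).
Eigenvalues: -9, 8, 10.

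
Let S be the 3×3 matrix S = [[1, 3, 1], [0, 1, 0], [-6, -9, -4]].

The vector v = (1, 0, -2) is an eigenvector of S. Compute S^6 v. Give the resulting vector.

First find the eigenvalue: Sv = (-1, 0, 2) = -1·(1, 0, -2), so λ = -1.
Then S^6 v = λ^6·v = (-1)^6·(1, 0, -2) = 1·(1, 0, -2) = (1, 0, -2).

(1, 0, -2)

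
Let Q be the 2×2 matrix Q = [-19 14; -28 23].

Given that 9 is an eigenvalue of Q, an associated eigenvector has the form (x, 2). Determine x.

1

We need (Q - 9I)v = 0.
Q - 9I = [[-28, 14], [-28, 14]].
Row 1: (-28)·x + (14)·2 = 0
Row 2: (-28)·x + (14)·2 = 0
Solving gives x = 1.
Check: Q·(1, 2) = (9, 18) = 9·(1, 2).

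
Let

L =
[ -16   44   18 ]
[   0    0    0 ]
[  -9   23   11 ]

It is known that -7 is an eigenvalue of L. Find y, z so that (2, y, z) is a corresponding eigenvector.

We need (L + 7I)v = 0.
L + 7I = [[-9, 44, 18], [0, 7, 0], [-9, 23, 18]].
Row 1: (-9)·2 + (44)·y + (18)·z = 0
Row 2: (0)·2 + (7)·y + (0)·z = 0
Row 3: (-9)·2 + (23)·y + (18)·z = 0
Solving gives y = 0, z = 1.
Check: L·(2, 0, 1) = (-14, 0, -7) = -7·(2, 0, 1).

0, 1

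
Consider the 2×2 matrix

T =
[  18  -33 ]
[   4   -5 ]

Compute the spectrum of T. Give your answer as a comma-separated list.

det(T - sI) = (18 - s)(-5 - s) - (-33)·(4) = s^2 - 13s + 42.
This factors as (s - 6)·(s - 7) = 0.
Eigenvalues: 6, 7.

6, 7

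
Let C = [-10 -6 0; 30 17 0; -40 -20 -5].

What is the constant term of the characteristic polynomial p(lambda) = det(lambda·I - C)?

p(0) = det(0·I − C) = det(−C) = (−1)^3·det(C).
det(C) = -50, so p(0) = 50.

50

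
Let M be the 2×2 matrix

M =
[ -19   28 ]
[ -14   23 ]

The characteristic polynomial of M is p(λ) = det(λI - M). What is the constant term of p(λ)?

-45

p(λ) = λ^2 - 4λ - 45.
The constant term is -45.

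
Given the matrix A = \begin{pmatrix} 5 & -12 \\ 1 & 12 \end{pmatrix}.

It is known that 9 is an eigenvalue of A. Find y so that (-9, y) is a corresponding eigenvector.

We need (A - 9I)v = 0.
A - 9I = [[-4, -12], [1, 3]].
Row 1: (-4)·-9 + (-12)·y = 0
Row 2: (1)·-9 + (3)·y = 0
Solving gives y = 3.
Check: A·(-9, 3) = (-81, 27) = 9·(-9, 3).

3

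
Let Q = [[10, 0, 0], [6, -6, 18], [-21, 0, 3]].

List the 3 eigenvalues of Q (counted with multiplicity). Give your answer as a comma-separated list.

The characteristic polynomial is p(λ) = det(λI - Q).
Cofactor expansion gives p(λ) = λ^3 - 7λ^2 - 48λ + 180.
Try λ = 3: p(3) = 0, so 3 is a root.
Dividing by (λ - 3) leaves λ^2 - 4λ - 60.
The quadratic factors as (λ + 6)·(λ - 10).
Eigenvalues: -6, 3, 10.

-6, 3, 10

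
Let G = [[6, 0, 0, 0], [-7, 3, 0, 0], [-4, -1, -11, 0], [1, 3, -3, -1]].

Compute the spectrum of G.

-11, -1, 3, 6

G is lower triangular, so its eigenvalues are the diagonal entries.
Diagonal: 6, 3, -11, -1.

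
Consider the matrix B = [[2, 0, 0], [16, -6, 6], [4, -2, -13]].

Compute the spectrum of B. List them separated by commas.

-10, -9, 2

Set up det(μI - B) = 0.
Expanding the 3×3 determinant: p(μ) = μ^3 + 17μ^2 + 52μ - 180.
Try μ = 2: p(2) = 0, so 2 is a root.
Dividing by (μ - 2) leaves μ^2 + 19μ + 90.
The quadratic factors as (μ + 10)·(μ + 9).
Eigenvalues: -10, -9, 2.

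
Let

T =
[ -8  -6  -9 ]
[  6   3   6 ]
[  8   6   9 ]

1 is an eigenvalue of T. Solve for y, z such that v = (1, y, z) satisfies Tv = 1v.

We need (T - 1I)v = 0.
T - 1I = [[-9, -6, -9], [6, 2, 6], [8, 6, 8]].
Row 1: (-9)·1 + (-6)·y + (-9)·z = 0
Row 2: (6)·1 + (2)·y + (6)·z = 0
Row 3: (8)·1 + (6)·y + (8)·z = 0
Solving gives y = 0, z = -1.
Check: T·(1, 0, -1) = (1, 0, -1) = 1·(1, 0, -1).

0, -1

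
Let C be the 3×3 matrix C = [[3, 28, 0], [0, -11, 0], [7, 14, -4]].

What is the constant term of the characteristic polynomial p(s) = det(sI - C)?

-132

p(0) = det(0·I − C) = det(−C) = (−1)^3·det(C).
det(C) = 132, so p(0) = -132.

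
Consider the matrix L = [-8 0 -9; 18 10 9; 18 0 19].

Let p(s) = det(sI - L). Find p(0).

p(0) = det(0·I − L) = det(−L) = (−1)^3·det(L).
det(L) = 100, so p(0) = -100.

-100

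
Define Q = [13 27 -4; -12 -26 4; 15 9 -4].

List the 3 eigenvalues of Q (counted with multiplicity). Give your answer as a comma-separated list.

-10, -8, 1

Compute the characteristic polynomial p(μ) = det(μI - Q).
Expanding along the first row, p(μ) = μ^3 + 17μ^2 + 62μ - 80.
Try μ = 1: p(1) = 0, so 1 is a root.
Dividing by (μ - 1) leaves μ^2 + 18μ + 80.
The quadratic factors as (μ + 10)·(μ + 8).
Eigenvalues: -10, -8, 1.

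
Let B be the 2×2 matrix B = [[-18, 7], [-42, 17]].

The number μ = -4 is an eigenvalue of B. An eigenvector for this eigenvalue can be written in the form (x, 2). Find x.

1

We need (B + 4I)v = 0.
B + 4I = [[-14, 7], [-42, 21]].
Row 1: (-14)·x + (7)·2 = 0
Row 2: (-42)·x + (21)·2 = 0
Solving gives x = 1.
Check: B·(1, 2) = (-4, -8) = -4·(1, 2).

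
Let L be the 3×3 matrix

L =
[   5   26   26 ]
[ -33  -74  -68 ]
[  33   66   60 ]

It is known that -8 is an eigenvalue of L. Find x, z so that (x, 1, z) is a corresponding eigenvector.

We need (L + 8I)v = 0.
L + 8I = [[13, 26, 26], [-33, -66, -68], [33, 66, 68]].
Row 1: (13)·x + (26)·1 + (26)·z = 0
Row 2: (-33)·x + (-66)·1 + (-68)·z = 0
Row 3: (33)·x + (66)·1 + (68)·z = 0
Solving gives x = -2, z = 0.
Check: L·(-2, 1, 0) = (16, -8, 0) = -8·(-2, 1, 0).

-2, 0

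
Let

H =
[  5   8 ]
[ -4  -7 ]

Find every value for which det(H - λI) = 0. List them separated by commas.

det(H - λI) = (5 - λ)(-7 - λ) - (8)·(-4) = λ^2 + 2λ - 3.
This factors as (λ + 3)·(λ - 1) = 0.
Eigenvalues: -3, 1.

-3, 1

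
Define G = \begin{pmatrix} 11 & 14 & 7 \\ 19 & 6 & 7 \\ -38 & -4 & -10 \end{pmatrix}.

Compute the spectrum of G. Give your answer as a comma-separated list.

-8, 4, 11

Set up det(λI - G) = 0.
Expanding along the first row, p(λ) = λ^3 - 7λ^2 - 76λ + 352.
Try λ = 11: p(11) = 0, so 11 is a root.
Factor out (λ - 11): p(λ) = (λ - 11)·(λ^2 + 4λ - 32).
The quadratic factors as (λ + 8)·(λ - 4).
Eigenvalues: -8, 4, 11.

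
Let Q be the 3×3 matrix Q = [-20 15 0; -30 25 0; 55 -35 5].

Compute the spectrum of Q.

Compute the characteristic polynomial p(lambda) = det(lambda·I - Q).
Expanding the 3×3 determinant: p(lambda) = lambda^3 - 10·lambda^2 - 25·lambda + 250.
Since p(5) = 0, lambda = 5 is a root.
Dividing by (lambda - 5) leaves lambda^2 - 5·lambda - 50.
The quadratic factors as (lambda + 5)·(lambda - 10).
Eigenvalues: -5, 5, 10.

-5, 5, 10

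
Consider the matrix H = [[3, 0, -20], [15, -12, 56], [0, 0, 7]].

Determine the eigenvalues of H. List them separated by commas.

Compute the characteristic polynomial p(r) = det(rI - H).
Cofactor expansion gives p(r) = r^3 + 2r^2 - 99r + 252.
Since p(7) = 0, r = 7 is a root.
Factor out (r - 7): p(r) = (r - 7)·(r^2 + 9r - 36).
The quadratic factors as (r + 12)·(r - 3).
Eigenvalues: -12, 3, 7.

-12, 3, 7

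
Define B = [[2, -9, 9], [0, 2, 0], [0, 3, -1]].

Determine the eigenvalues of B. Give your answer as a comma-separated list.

The characteristic polynomial is p(s) = det(sI - B).
Expanding along the first row, p(s) = s^3 - 3s^2 + 4.
Rational-root test: s = 2 gives p(2) = 0.
Dividing by (s - 2) leaves s^2 - s - 2.
The quadratic factors as (s + 1)·(s - 2).
Eigenvalues: -1, 2, 2.

-1, 2, 2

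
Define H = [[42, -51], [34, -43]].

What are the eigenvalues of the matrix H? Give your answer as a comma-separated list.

det(H - λI) = (42 - λ)(-43 - λ) - (-51)·(34) = λ^2 + λ - 72.
This factors as (λ + 9)·(λ - 8) = 0.
Eigenvalues: -9, 8.

-9, 8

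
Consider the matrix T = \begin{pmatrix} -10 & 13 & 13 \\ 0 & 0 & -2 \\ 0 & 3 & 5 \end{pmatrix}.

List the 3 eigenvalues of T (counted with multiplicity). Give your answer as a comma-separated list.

The characteristic polynomial is p(r) = det(rI - T).
Expanding along the first row, p(r) = r^3 + 5r^2 - 44r + 60.
Since p(2) = 0, r = 2 is a root.
Factor out (r - 2): p(r) = (r - 2)·(r^2 + 7r - 30).
The quadratic factors as (r + 10)·(r - 3).
Eigenvalues: -10, 2, 3.

-10, 2, 3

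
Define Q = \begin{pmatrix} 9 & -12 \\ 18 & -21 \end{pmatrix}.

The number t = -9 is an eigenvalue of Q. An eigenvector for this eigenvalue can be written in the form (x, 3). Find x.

We need (Q + 9I)v = 0.
Q + 9I = [[18, -12], [18, -12]].
Row 1: (18)·x + (-12)·3 = 0
Row 2: (18)·x + (-12)·3 = 0
Solving gives x = 2.
Check: Q·(2, 3) = (-18, -27) = -9·(2, 3).

2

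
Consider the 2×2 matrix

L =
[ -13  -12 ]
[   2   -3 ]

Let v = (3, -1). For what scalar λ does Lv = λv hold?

Compute Lv: L·(3, -1) = (-27, 9).
Since Lv = λv, compare component 1: -27 = λ·3, so λ = -9.

-9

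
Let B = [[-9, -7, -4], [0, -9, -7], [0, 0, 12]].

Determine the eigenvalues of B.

B is upper triangular, so its eigenvalues are the diagonal entries.
Diagonal: -9, -9, 12.

-9, -9, 12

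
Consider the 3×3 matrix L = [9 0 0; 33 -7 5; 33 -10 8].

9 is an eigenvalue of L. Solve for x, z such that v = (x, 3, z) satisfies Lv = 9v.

We need (L - 9I)v = 0.
L - 9I = [[0, 0, 0], [33, -16, 5], [33, -10, -1]].
Row 1: (0)·x + (0)·3 + (0)·z = 0
Row 2: (33)·x + (-16)·3 + (5)·z = 0
Row 3: (33)·x + (-10)·3 + (-1)·z = 0
Solving gives x = 1, z = 3.
Check: L·(1, 3, 3) = (9, 27, 27) = 9·(1, 3, 3).

1, 3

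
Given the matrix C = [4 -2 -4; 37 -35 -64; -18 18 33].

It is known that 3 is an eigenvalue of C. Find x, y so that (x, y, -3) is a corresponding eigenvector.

2, 7

We need (C - 3I)v = 0.
C - 3I = [[1, -2, -4], [37, -38, -64], [-18, 18, 30]].
Row 1: (1)·x + (-2)·y + (-4)·-3 = 0
Row 2: (37)·x + (-38)·y + (-64)·-3 = 0
Row 3: (-18)·x + (18)·y + (30)·-3 = 0
Solving gives x = 2, y = 7.
Check: C·(2, 7, -3) = (6, 21, -9) = 3·(2, 7, -3).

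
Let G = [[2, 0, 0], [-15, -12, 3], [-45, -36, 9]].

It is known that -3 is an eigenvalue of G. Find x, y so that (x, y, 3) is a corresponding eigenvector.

We need (G + 3I)v = 0.
G + 3I = [[5, 0, 0], [-15, -9, 3], [-45, -36, 12]].
Row 1: (5)·x + (0)·y + (0)·3 = 0
Row 2: (-15)·x + (-9)·y + (3)·3 = 0
Row 3: (-45)·x + (-36)·y + (12)·3 = 0
Solving gives x = 0, y = 1.
Check: G·(0, 1, 3) = (0, -3, -9) = -3·(0, 1, 3).

0, 1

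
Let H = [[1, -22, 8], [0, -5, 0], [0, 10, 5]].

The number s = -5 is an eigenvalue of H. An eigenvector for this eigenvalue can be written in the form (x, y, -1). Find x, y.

5, 1

We need (H + 5I)v = 0.
H + 5I = [[6, -22, 8], [0, 0, 0], [0, 10, 10]].
Row 1: (6)·x + (-22)·y + (8)·-1 = 0
Row 2: (0)·x + (0)·y + (0)·-1 = 0
Row 3: (0)·x + (10)·y + (10)·-1 = 0
Solving gives x = 5, y = 1.
Check: H·(5, 1, -1) = (-25, -5, 5) = -5·(5, 1, -1).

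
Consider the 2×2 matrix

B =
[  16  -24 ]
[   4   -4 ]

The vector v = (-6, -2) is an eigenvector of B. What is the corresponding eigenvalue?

Compute Bv: B·(-6, -2) = (-48, -16).
Since Bv = λv, compare component 1: -48 = λ·-6, so λ = 8.

8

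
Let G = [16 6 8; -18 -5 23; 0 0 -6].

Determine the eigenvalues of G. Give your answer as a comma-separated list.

-6, 4, 7

Set up det(μI - G) = 0.
Expanding along the first row, p(μ) = μ^3 - 5μ^2 - 38μ + 168.
Rational-root test: μ = -6 gives p(-6) = 0.
Dividing by (μ + 6) leaves μ^2 - 11μ + 28.
The quadratic factors as (μ - 4)·(μ - 7).
Eigenvalues: -6, 4, 7.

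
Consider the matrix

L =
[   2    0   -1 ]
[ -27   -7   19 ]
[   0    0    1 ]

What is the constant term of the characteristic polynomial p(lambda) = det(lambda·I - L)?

14

p(0) = det(0·I − L) = det(−L) = (−1)^3·det(L).
det(L) = -14, so p(0) = 14.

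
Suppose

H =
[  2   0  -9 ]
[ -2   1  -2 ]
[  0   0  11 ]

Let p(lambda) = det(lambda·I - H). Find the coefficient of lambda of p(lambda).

p(lambda) = lambda^3 - 14·lambda^2 + 35·lambda - 22.
The coefficient of lambda is 35.

35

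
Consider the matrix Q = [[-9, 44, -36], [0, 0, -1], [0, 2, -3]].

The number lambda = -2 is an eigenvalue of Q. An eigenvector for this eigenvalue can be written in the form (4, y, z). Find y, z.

-1, -2

We need (Q + 2I)v = 0.
Q + 2I = [[-7, 44, -36], [0, 2, -1], [0, 2, -1]].
Row 1: (-7)·4 + (44)·y + (-36)·z = 0
Row 2: (0)·4 + (2)·y + (-1)·z = 0
Row 3: (0)·4 + (2)·y + (-1)·z = 0
Solving gives y = -1, z = -2.
Check: Q·(4, -1, -2) = (-8, 2, 4) = -2·(4, -1, -2).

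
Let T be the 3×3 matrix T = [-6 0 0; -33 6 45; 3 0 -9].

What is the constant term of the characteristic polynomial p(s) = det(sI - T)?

p(0) = det(0·I − T) = det(−T) = (−1)^3·det(T).
det(T) = 324, so p(0) = -324.

-324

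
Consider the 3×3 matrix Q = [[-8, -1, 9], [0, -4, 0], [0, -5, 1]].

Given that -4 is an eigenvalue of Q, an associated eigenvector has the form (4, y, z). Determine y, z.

We need (Q + 4I)v = 0.
Q + 4I = [[-4, -1, 9], [0, 0, 0], [0, -5, 5]].
Row 1: (-4)·4 + (-1)·y + (9)·z = 0
Row 2: (0)·4 + (0)·y + (0)·z = 0
Row 3: (0)·4 + (-5)·y + (5)·z = 0
Solving gives y = 2, z = 2.
Check: Q·(4, 2, 2) = (-16, -8, -8) = -4·(4, 2, 2).

2, 2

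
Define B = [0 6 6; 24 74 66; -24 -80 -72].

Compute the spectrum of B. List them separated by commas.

-6, 0, 8

The characteristic polynomial is p(λ) = det(λI - B).
Expanding the 3×3 determinant: p(λ) = λ^3 - 2λ^2 - 48λ.
Rational-root test: λ = 0 gives p(0) = 0.
Dividing by λ leaves λ^2 - 2λ - 48.
The quadratic factors as (λ + 6)·(λ - 8).
Eigenvalues: -6, 0, 8.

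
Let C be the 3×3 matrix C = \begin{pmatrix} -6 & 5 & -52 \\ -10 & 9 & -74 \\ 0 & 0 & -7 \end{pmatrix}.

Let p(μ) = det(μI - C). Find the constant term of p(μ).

p(μ) = μ^3 + 4μ^2 - 25μ - 28.
The constant term is -28.

-28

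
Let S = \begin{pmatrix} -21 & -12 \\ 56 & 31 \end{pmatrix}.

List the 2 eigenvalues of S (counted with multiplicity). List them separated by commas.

3, 7

det(S - λI) = (-21 - λ)(31 - λ) - (-12)·(56) = λ^2 - 10λ + 21.
This factors as (λ - 3)·(λ - 7) = 0.
Eigenvalues: 3, 7.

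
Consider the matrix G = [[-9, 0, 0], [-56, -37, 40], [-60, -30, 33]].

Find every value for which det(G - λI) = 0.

Set up det(tI - G) = 0.
Expanding along the first row, p(t) = t^3 + 13t^2 + 15t - 189.
Rational-root test: t = 3 gives p(3) = 0.
Dividing by (t - 3) leaves t^2 + 16t + 63.
The quadratic factors as (t + 9)·(t + 7).
Eigenvalues: -9, -7, 3.

-9, -7, 3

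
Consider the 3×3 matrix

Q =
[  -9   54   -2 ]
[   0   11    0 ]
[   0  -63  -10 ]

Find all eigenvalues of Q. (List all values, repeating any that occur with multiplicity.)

-10, -9, 11

Set up det(λI - Q) = 0.
Cofactor expansion gives p(λ) = λ^3 + 8λ^2 - 119λ - 990.
Try λ = -10: p(-10) = 0, so -10 is a root.
Factor out (λ + 10): p(λ) = (λ + 10)·(λ^2 - 2λ - 99).
The quadratic factors as (λ + 9)·(λ - 11).
Eigenvalues: -10, -9, 11.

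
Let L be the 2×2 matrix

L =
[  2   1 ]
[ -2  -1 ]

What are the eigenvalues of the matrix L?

det(L - sI) = (2 - s)(-1 - s) - (1)·(-2) = s^2 - s.
This factors as s·(s - 1) = 0.
Eigenvalues: 0, 1.

0, 1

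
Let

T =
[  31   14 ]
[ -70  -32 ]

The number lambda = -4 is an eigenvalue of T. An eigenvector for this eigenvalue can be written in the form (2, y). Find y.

We need (T + 4I)v = 0.
T + 4I = [[35, 14], [-70, -28]].
Row 1: (35)·2 + (14)·y = 0
Row 2: (-70)·2 + (-28)·y = 0
Solving gives y = -5.
Check: T·(2, -5) = (-8, 20) = -4·(2, -5).

-5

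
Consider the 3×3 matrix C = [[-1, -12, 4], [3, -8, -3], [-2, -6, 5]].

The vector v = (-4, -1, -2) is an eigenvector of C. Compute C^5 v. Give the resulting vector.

First find the eigenvalue: Cv = (8, 2, 4) = -2·(-4, -1, -2), so λ = -2.
Then C^5 v = λ^5·v = (-2)^5·(-4, -1, -2) = -32·(-4, -1, -2) = (128, 32, 64).

(128, 32, 64)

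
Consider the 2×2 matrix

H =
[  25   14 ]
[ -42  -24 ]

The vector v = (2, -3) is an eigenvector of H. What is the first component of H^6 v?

First find the eigenvalue: Hv = (8, -12) = 4·(2, -3), so λ = 4.
Then H^6 v = λ^6·v = 4^6·(2, -3) = 4096·(2, -3) = (8192, -12288).

8192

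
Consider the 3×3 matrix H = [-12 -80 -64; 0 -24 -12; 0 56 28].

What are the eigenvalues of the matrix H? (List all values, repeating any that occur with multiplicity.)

-12, 0, 4

The characteristic polynomial is p(λ) = det(λI - H).
Expanding along the first row, p(λ) = λ^3 + 8λ^2 - 48λ.
Since p(0) = 0, λ = 0 is a root.
Factor out λ: p(λ) = λ·(λ^2 + 8λ - 48).
The quadratic factors as (λ + 12)·(λ - 4).
Eigenvalues: -12, 0, 4.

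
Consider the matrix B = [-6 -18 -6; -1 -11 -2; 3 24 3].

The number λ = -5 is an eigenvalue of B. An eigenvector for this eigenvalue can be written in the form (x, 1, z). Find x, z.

We need (B + 5I)v = 0.
B + 5I = [[-1, -18, -6], [-1, -6, -2], [3, 24, 8]].
Row 1: (-1)·x + (-18)·1 + (-6)·z = 0
Row 2: (-1)·x + (-6)·1 + (-2)·z = 0
Row 3: (3)·x + (24)·1 + (8)·z = 0
Solving gives x = 0, z = -3.
Check: B·(0, 1, -3) = (0, -5, 15) = -5·(0, 1, -3).

0, -3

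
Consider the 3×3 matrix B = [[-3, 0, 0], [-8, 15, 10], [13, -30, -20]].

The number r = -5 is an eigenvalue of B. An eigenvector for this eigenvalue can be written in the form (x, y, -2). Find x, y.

We need (B + 5I)v = 0.
B + 5I = [[2, 0, 0], [-8, 20, 10], [13, -30, -15]].
Row 1: (2)·x + (0)·y + (0)·-2 = 0
Row 2: (-8)·x + (20)·y + (10)·-2 = 0
Row 3: (13)·x + (-30)·y + (-15)·-2 = 0
Solving gives x = 0, y = 1.
Check: B·(0, 1, -2) = (0, -5, 10) = -5·(0, 1, -2).

0, 1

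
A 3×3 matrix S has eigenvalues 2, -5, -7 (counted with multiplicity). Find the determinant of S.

det(S) is the product of the eigenvalues: (2) · (-5) · (-7) = 70.

70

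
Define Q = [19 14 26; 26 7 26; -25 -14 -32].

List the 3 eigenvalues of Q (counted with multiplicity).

-7, -6, 7

Set up det(lambda·I - Q) = 0.
Expanding the 3×3 determinant: p(lambda) = lambda^3 + 6·lambda^2 - 49·lambda - 294.
Try lambda = 7: p(7) = 0, so 7 is a root.
Dividing by (lambda - 7) leaves lambda^2 + 13·lambda + 42.
The quadratic factors as (lambda + 7)·(lambda + 6).
Eigenvalues: -7, -6, 7.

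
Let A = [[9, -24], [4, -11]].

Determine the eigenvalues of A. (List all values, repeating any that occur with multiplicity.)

det(A - sI) = (9 - s)(-11 - s) - (-24)·(4) = s^2 + 2s - 3.
This factors as (s + 3)·(s - 1) = 0.
Eigenvalues: -3, 1.

-3, 1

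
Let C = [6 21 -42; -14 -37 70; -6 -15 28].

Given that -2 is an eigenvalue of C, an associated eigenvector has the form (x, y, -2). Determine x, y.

0, -4

We need (C + 2I)v = 0.
C + 2I = [[8, 21, -42], [-14, -35, 70], [-6, -15, 30]].
Row 1: (8)·x + (21)·y + (-42)·-2 = 0
Row 2: (-14)·x + (-35)·y + (70)·-2 = 0
Row 3: (-6)·x + (-15)·y + (30)·-2 = 0
Solving gives x = 0, y = -4.
Check: C·(0, -4, -2) = (0, 8, 4) = -2·(0, -4, -2).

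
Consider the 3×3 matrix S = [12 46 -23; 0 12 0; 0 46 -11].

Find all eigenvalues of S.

-11, 12, 12

Set up det(tI - S) = 0.
Expanding the 3×3 determinant: p(t) = t^3 - 13t^2 - 120t + 1584.
Try t = 12: p(12) = 0, so 12 is a root.
Factor out (t - 12): p(t) = (t - 12)·(t^2 - t - 132).
The quadratic factors as (t + 11)·(t - 12).
Eigenvalues: -11, 12, 12.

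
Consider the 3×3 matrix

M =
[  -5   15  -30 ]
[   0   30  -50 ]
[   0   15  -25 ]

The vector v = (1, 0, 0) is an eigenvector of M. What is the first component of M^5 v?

-3125

First find the eigenvalue: Mv = (-5, 0, 0) = -5·(1, 0, 0), so λ = -5.
Then M^5 v = λ^5·v = (-5)^5·(1, 0, 0) = -3125·(1, 0, 0) = (-3125, 0, 0).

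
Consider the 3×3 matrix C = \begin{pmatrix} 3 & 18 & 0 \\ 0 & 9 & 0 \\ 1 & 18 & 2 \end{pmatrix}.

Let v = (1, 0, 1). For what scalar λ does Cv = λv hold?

3

Compute Cv: C·(1, 0, 1) = (3, 0, 3).
Since Cv = λv, compare component 1: 3 = λ·1, so λ = 3.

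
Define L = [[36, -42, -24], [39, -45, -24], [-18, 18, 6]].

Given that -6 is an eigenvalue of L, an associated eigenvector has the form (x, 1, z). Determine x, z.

1, 0

We need (L + 6I)v = 0.
L + 6I = [[42, -42, -24], [39, -39, -24], [-18, 18, 12]].
Row 1: (42)·x + (-42)·1 + (-24)·z = 0
Row 2: (39)·x + (-39)·1 + (-24)·z = 0
Row 3: (-18)·x + (18)·1 + (12)·z = 0
Solving gives x = 1, z = 0.
Check: L·(1, 1, 0) = (-6, -6, 0) = -6·(1, 1, 0).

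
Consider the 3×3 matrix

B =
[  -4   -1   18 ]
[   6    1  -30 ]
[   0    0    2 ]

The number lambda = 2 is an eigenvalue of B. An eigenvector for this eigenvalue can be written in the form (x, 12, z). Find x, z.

We need (B - 2I)v = 0.
B - 2I = [[-6, -1, 18], [6, -1, -30], [0, 0, 0]].
Row 1: (-6)·x + (-1)·12 + (18)·z = 0
Row 2: (6)·x + (-1)·12 + (-30)·z = 0
Row 3: (0)·x + (0)·12 + (0)·z = 0
Solving gives x = -8, z = -2.
Check: B·(-8, 12, -2) = (-16, 24, -4) = 2·(-8, 12, -2).

-8, -2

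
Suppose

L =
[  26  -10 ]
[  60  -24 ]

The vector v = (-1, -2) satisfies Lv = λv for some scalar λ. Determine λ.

Compute Lv: L·(-1, -2) = (-6, -12).
Since Lv = λv, compare component 1: -6 = λ·-1, so λ = 6.

6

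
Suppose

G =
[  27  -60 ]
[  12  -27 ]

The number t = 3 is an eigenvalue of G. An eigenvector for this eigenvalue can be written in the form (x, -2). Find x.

We need (G - 3I)v = 0.
G - 3I = [[24, -60], [12, -30]].
Row 1: (24)·x + (-60)·-2 = 0
Row 2: (12)·x + (-30)·-2 = 0
Solving gives x = -5.
Check: G·(-5, -2) = (-15, -6) = 3·(-5, -2).

-5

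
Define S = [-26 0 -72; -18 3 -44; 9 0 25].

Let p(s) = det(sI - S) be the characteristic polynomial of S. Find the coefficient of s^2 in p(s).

The coefficient of s^2 of det(sI - S) is −trace(S).
trace(S) = (-26) + (3) + (25) = 2, so the coefficient is -2.

-2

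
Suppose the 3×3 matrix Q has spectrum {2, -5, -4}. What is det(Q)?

40

det(Q) is the product of the eigenvalues: (2) · (-5) · (-4) = 40.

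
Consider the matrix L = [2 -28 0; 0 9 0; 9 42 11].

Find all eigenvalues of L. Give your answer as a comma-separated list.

Set up det(lambda·I - L) = 0.
Expanding along the first row, p(lambda) = lambda^3 - 22·lambda^2 + 139·lambda - 198.
Since p(2) = 0, lambda = 2 is a root.
Dividing by (lambda - 2) leaves lambda^2 - 20·lambda + 99.
The quadratic factors as (lambda - 9)·(lambda - 11).
Eigenvalues: 2, 9, 11.

2, 9, 11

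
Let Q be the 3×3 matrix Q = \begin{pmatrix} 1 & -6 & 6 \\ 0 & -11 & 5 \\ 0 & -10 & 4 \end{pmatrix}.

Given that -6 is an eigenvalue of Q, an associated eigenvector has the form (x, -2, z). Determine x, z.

0, -2

We need (Q + 6I)v = 0.
Q + 6I = [[7, -6, 6], [0, -5, 5], [0, -10, 10]].
Row 1: (7)·x + (-6)·-2 + (6)·z = 0
Row 2: (0)·x + (-5)·-2 + (5)·z = 0
Row 3: (0)·x + (-10)·-2 + (10)·z = 0
Solving gives x = 0, z = -2.
Check: Q·(0, -2, -2) = (0, 12, 12) = -6·(0, -2, -2).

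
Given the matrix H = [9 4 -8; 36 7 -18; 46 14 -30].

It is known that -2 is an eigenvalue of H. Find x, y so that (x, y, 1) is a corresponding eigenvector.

0, 2

We need (H + 2I)v = 0.
H + 2I = [[11, 4, -8], [36, 9, -18], [46, 14, -28]].
Row 1: (11)·x + (4)·y + (-8)·1 = 0
Row 2: (36)·x + (9)·y + (-18)·1 = 0
Row 3: (46)·x + (14)·y + (-28)·1 = 0
Solving gives x = 0, y = 2.
Check: H·(0, 2, 1) = (0, -4, -2) = -2·(0, 2, 1).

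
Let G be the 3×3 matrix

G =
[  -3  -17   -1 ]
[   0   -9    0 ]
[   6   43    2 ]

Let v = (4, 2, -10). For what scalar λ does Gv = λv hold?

-9

Compute Gv: G·(4, 2, -10) = (-36, -18, 90).
Since Gv = λv, compare component 1: -36 = λ·4, so λ = -9.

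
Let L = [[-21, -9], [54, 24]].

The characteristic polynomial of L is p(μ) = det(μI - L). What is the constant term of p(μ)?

-18

p(μ) = μ^2 - 3μ - 18.
The constant term is -18.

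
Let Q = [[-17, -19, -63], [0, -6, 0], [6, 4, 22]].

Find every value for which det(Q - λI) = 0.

-6, 1, 4

Set up det(μI - Q) = 0.
Expanding the 3×3 determinant: p(μ) = μ^3 + μ^2 - 26μ + 24.
Try μ = 1: p(1) = 0, so 1 is a root.
Factor out (μ - 1): p(μ) = (μ - 1)·(μ^2 + 2μ - 24).
The quadratic factors as (μ + 6)·(μ - 4).
Eigenvalues: -6, 1, 4.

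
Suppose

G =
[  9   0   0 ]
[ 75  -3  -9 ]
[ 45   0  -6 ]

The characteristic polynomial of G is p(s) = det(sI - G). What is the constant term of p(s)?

-162

p(s) = s^3 - 63s - 162.
The constant term is -162.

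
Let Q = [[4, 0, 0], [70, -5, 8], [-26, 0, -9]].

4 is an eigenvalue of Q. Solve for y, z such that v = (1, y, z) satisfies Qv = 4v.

6, -2

We need (Q - 4I)v = 0.
Q - 4I = [[0, 0, 0], [70, -9, 8], [-26, 0, -13]].
Row 1: (0)·1 + (0)·y + (0)·z = 0
Row 2: (70)·1 + (-9)·y + (8)·z = 0
Row 3: (-26)·1 + (0)·y + (-13)·z = 0
Solving gives y = 6, z = -2.
Check: Q·(1, 6, -2) = (4, 24, -8) = 4·(1, 6, -2).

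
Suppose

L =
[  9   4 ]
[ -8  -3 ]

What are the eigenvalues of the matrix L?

det(L - sI) = (9 - s)(-3 - s) - (4)·(-8) = s^2 - 6s + 5.
This factors as (s - 1)·(s - 5) = 0.
Eigenvalues: 1, 5.

1, 5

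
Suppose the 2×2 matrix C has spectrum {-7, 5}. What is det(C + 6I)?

-11

If C has eigenvalues -7, 5, then C + 6I has eigenvalues -1, 11.
det(C + 6I) = (-1) · (11) = -11.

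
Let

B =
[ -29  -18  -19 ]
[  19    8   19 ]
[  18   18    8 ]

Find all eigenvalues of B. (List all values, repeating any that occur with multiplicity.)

-11, -10, 8

Compute the characteristic polynomial p(t) = det(tI - B).
Cofactor expansion gives p(t) = t^3 + 13t^2 - 58t - 880.
Rational-root test: t = -11 gives p(-11) = 0.
Dividing by (t + 11) leaves t^2 + 2t - 80.
The quadratic factors as (t + 10)·(t - 8).
Eigenvalues: -11, -10, 8.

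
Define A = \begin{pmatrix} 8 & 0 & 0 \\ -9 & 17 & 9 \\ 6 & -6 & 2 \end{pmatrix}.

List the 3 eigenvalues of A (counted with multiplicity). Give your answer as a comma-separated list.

8, 8, 11

The characteristic polynomial is p(s) = det(sI - A).
Expanding along the first row, p(s) = s^3 - 27s^2 + 240s - 704.
Try s = 8: p(8) = 0, so 8 is a root.
Factor out (s - 8): p(s) = (s - 8)·(s^2 - 19s + 88).
The quadratic factors as (s - 8)·(s - 11).
Eigenvalues: 8, 8, 11.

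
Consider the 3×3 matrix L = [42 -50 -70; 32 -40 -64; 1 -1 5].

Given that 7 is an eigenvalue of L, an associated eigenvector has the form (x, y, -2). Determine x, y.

We need (L - 7I)v = 0.
L - 7I = [[35, -50, -70], [32, -47, -64], [1, -1, -2]].
Row 1: (35)·x + (-50)·y + (-70)·-2 = 0
Row 2: (32)·x + (-47)·y + (-64)·-2 = 0
Row 3: (1)·x + (-1)·y + (-2)·-2 = 0
Solving gives x = -4, y = 0.
Check: L·(-4, 0, -2) = (-28, 0, -14) = 7·(-4, 0, -2).

-4, 0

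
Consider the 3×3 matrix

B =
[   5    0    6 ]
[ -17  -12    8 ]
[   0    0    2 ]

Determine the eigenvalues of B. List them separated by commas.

-12, 2, 5

The characteristic polynomial is p(s) = det(sI - B).
Cofactor expansion gives p(s) = s^3 + 5s^2 - 74s + 120.
Try s = 5: p(5) = 0, so 5 is a root.
Dividing by (s - 5) leaves s^2 + 10s - 24.
The quadratic factors as (s + 12)·(s - 2).
Eigenvalues: -12, 2, 5.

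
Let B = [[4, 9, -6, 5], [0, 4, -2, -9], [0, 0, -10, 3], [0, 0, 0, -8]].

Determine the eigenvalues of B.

B is upper triangular, so its eigenvalues are the diagonal entries.
Diagonal: 4, 4, -10, -8.

-10, -8, 4, 4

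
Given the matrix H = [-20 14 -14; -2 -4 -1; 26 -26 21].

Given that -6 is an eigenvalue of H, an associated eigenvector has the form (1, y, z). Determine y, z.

1, 0

We need (H + 6I)v = 0.
H + 6I = [[-14, 14, -14], [-2, 2, -1], [26, -26, 27]].
Row 1: (-14)·1 + (14)·y + (-14)·z = 0
Row 2: (-2)·1 + (2)·y + (-1)·z = 0
Row 3: (26)·1 + (-26)·y + (27)·z = 0
Solving gives y = 1, z = 0.
Check: H·(1, 1, 0) = (-6, -6, 0) = -6·(1, 1, 0).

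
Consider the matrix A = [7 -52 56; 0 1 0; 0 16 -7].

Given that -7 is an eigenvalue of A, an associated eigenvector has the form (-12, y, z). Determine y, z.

We need (A + 7I)v = 0.
A + 7I = [[14, -52, 56], [0, 8, 0], [0, 16, 0]].
Row 1: (14)·-12 + (-52)·y + (56)·z = 0
Row 2: (0)·-12 + (8)·y + (0)·z = 0
Row 3: (0)·-12 + (16)·y + (0)·z = 0
Solving gives y = 0, z = 3.
Check: A·(-12, 0, 3) = (84, 0, -21) = -7·(-12, 0, 3).

0, 3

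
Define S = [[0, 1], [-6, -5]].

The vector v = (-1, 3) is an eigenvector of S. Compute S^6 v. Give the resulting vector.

First find the eigenvalue: Sv = (3, -9) = -3·(-1, 3), so λ = -3.
Then S^6 v = λ^6·v = (-3)^6·(-1, 3) = 729·(-1, 3) = (-729, 2187).

(-729, 2187)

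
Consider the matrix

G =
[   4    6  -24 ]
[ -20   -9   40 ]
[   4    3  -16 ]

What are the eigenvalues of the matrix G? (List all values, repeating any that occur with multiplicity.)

-9, -8, -4

The characteristic polynomial is p(t) = det(tI - G).
Expanding the 3×3 determinant: p(t) = t^3 + 21t^2 + 140t + 288.
Since p(-4) = 0, t = -4 is a root.
Factor out (t + 4): p(t) = (t + 4)·(t^2 + 17t + 72).
The quadratic factors as (t + 9)·(t + 8).
Eigenvalues: -9, -8, -4.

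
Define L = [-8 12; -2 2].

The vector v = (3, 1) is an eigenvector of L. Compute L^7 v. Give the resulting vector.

First find the eigenvalue: Lv = (-12, -4) = -4·(3, 1), so λ = -4.
Then L^7 v = λ^7·v = (-4)^7·(3, 1) = -16384·(3, 1) = (-49152, -16384).

(-49152, -16384)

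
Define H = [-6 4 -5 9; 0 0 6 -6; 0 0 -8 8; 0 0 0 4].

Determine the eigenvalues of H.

H is upper triangular, so its eigenvalues are the diagonal entries.
Diagonal: -6, 0, -8, 4.

-8, -6, 0, 4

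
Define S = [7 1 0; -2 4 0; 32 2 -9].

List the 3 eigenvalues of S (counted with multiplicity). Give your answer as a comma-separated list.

-9, 5, 6

Compute the characteristic polynomial p(r) = det(rI - S).
Expanding the 3×3 determinant: p(r) = r^3 - 2r^2 - 69r + 270.
Since p(5) = 0, r = 5 is a root.
Dividing by (r - 5) leaves r^2 + 3r - 54.
The quadratic factors as (r + 9)·(r - 6).
Eigenvalues: -9, 5, 6.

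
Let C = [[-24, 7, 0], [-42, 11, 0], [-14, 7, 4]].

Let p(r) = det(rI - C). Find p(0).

p(0) = det(0·I − C) = det(−C) = (−1)^3·det(C).
det(C) = 120, so p(0) = -120.

-120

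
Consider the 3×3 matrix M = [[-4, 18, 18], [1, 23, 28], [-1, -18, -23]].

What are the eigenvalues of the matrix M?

Compute the characteristic polynomial p(r) = det(rI - M).
Cofactor expansion gives p(r) = r^3 + 4r^2 - 25r - 100.
Rational-root test: r = -5 gives p(-5) = 0.
Dividing by (r + 5) leaves r^2 - r - 20.
The quadratic factors as (r + 4)·(r - 5).
Eigenvalues: -5, -4, 5.

-5, -4, 5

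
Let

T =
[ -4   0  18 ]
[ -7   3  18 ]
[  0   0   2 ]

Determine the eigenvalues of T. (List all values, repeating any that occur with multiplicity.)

Set up det(tI - T) = 0.
Expanding along the first row, p(t) = t^3 - t^2 - 14t + 24.
Rational-root test: t = 2 gives p(2) = 0.
Factor out (t - 2): p(t) = (t - 2)·(t^2 + t - 12).
The quadratic factors as (t + 4)·(t - 3).
Eigenvalues: -4, 2, 3.

-4, 2, 3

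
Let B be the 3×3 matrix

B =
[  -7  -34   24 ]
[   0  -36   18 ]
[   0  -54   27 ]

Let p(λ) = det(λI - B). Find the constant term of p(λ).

0

p(λ) = λ^3 + 16λ^2 + 63λ.
The constant term is 0.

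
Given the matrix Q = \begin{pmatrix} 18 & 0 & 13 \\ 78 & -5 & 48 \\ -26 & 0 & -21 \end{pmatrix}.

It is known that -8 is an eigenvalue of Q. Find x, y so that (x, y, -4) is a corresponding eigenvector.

We need (Q + 8I)v = 0.
Q + 8I = [[26, 0, 13], [78, 3, 48], [-26, 0, -13]].
Row 1: (26)·x + (0)·y + (13)·-4 = 0
Row 2: (78)·x + (3)·y + (48)·-4 = 0
Row 3: (-26)·x + (0)·y + (-13)·-4 = 0
Solving gives x = 2, y = 12.
Check: Q·(2, 12, -4) = (-16, -96, 32) = -8·(2, 12, -4).

2, 12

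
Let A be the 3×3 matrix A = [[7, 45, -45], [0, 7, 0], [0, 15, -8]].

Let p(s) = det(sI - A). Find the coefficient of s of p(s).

-63

p(s) = s^3 - 6s^2 - 63s + 392.
The coefficient of s is -63.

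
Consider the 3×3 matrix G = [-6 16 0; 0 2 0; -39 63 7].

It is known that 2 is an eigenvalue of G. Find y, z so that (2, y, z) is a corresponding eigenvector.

We need (G - 2I)v = 0.
G - 2I = [[-8, 16, 0], [0, 0, 0], [-39, 63, 5]].
Row 1: (-8)·2 + (16)·y + (0)·z = 0
Row 2: (0)·2 + (0)·y + (0)·z = 0
Row 3: (-39)·2 + (63)·y + (5)·z = 0
Solving gives y = 1, z = 3.
Check: G·(2, 1, 3) = (4, 2, 6) = 2·(2, 1, 3).

1, 3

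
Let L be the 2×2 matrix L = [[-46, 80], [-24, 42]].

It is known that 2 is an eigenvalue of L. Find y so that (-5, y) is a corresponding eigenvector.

We need (L - 2I)v = 0.
L - 2I = [[-48, 80], [-24, 40]].
Row 1: (-48)·-5 + (80)·y = 0
Row 2: (-24)·-5 + (40)·y = 0
Solving gives y = -3.
Check: L·(-5, -3) = (-10, -6) = 2·(-5, -3).

-3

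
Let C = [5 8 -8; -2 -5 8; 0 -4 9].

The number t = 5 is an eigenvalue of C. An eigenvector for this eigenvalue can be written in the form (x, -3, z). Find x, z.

We need (C - 5I)v = 0.
C - 5I = [[0, 8, -8], [-2, -10, 8], [0, -4, 4]].
Row 1: (0)·x + (8)·-3 + (-8)·z = 0
Row 2: (-2)·x + (-10)·-3 + (8)·z = 0
Row 3: (0)·x + (-4)·-3 + (4)·z = 0
Solving gives x = 3, z = -3.
Check: C·(3, -3, -3) = (15, -15, -15) = 5·(3, -3, -3).

3, -3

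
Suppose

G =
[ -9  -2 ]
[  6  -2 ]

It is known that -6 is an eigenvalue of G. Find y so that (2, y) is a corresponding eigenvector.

-3

We need (G + 6I)v = 0.
G + 6I = [[-3, -2], [6, 4]].
Row 1: (-3)·2 + (-2)·y = 0
Row 2: (6)·2 + (4)·y = 0
Solving gives y = -3.
Check: G·(2, -3) = (-12, 18) = -6·(2, -3).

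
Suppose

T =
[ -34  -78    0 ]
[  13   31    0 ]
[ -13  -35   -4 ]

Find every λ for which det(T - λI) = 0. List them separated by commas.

The characteristic polynomial is p(lambda) = det(lambda·I - T).
Expanding the 3×3 determinant: p(lambda) = lambda^3 + 7·lambda^2 - 28·lambda - 160.
Rational-root test: lambda = -4 gives p(-4) = 0.
Dividing by (lambda + 4) leaves lambda^2 + 3·lambda - 40.
The quadratic factors as (lambda + 8)·(lambda - 5).
Eigenvalues: -8, -4, 5.

-8, -4, 5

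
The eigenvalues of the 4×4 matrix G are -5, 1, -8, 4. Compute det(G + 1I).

280

If G has eigenvalues -5, 1, -8, 4, then G + 1I has eigenvalues -4, 2, -7, 5.
det(G + 1I) = (-4) · (2) · (-7) · (5) = 280.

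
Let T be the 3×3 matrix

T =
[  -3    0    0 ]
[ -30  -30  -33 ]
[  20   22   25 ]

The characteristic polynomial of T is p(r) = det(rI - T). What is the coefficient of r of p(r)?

-9

p(r) = r^3 + 8r^2 - 9r - 72.
The coefficient of r is -9.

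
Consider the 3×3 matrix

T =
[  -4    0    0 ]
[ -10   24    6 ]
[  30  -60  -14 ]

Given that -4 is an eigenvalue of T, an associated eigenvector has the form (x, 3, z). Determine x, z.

We need (T + 4I)v = 0.
T + 4I = [[0, 0, 0], [-10, 28, 6], [30, -60, -10]].
Row 1: (0)·x + (0)·3 + (0)·z = 0
Row 2: (-10)·x + (28)·3 + (6)·z = 0
Row 3: (30)·x + (-60)·3 + (-10)·z = 0
Solving gives x = 3, z = -9.
Check: T·(3, 3, -9) = (-12, -12, 36) = -4·(3, 3, -9).

3, -9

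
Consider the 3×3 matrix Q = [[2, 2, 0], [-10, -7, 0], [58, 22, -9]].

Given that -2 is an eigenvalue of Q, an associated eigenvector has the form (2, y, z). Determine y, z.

We need (Q + 2I)v = 0.
Q + 2I = [[4, 2, 0], [-10, -5, 0], [58, 22, -7]].
Row 1: (4)·2 + (2)·y + (0)·z = 0
Row 2: (-10)·2 + (-5)·y + (0)·z = 0
Row 3: (58)·2 + (22)·y + (-7)·z = 0
Solving gives y = -4, z = 4.
Check: Q·(2, -4, 4) = (-4, 8, -8) = -2·(2, -4, 4).

-4, 4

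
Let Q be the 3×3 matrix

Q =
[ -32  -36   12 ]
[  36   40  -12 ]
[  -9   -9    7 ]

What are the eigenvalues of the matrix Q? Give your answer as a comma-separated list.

4, 4, 7

Set up det(lambda·I - Q) = 0.
Cofactor expansion gives p(lambda) = lambda^3 - 15·lambda^2 + 72·lambda - 112.
Rational-root test: lambda = 4 gives p(4) = 0.
Factor out (lambda - 4): p(lambda) = (lambda - 4)·(lambda^2 - 11·lambda + 28).
The quadratic factors as (lambda - 4)·(lambda - 7).
Eigenvalues: 4, 4, 7.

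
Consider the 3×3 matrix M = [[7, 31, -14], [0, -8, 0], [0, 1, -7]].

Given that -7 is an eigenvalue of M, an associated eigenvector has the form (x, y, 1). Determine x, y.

1, 0

We need (M + 7I)v = 0.
M + 7I = [[14, 31, -14], [0, -1, 0], [0, 1, 0]].
Row 1: (14)·x + (31)·y + (-14)·1 = 0
Row 2: (0)·x + (-1)·y + (0)·1 = 0
Row 3: (0)·x + (1)·y + (0)·1 = 0
Solving gives x = 1, y = 0.
Check: M·(1, 0, 1) = (-7, 0, -7) = -7·(1, 0, 1).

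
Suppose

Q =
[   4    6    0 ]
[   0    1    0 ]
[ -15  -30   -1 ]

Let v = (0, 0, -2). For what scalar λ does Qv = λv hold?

Compute Qv: Q·(0, 0, -2) = (0, 0, 2).
Since Qv = λv, compare component 3: 2 = λ·-2, so λ = -1.

-1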